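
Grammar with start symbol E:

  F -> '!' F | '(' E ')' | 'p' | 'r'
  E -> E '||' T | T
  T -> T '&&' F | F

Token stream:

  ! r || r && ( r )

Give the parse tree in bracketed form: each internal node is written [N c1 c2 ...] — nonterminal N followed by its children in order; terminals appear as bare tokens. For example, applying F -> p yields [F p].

E
E || T
T || T
F || T
! F || T
! r || T
! r || T && F
! r || F && F
! r || r && F
! r || r && ( E )
! r || r && ( T )
! r || r && ( F )
! r || r && ( r )

[E [E [T [F ! [F r]]]] || [T [T [F r]] && [F ( [E [T [F r]]] )]]]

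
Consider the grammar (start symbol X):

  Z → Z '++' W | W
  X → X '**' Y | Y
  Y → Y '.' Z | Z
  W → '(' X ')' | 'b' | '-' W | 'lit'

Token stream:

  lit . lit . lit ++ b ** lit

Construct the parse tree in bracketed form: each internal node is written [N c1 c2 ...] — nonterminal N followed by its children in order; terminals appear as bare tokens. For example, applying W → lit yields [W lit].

[X [X [Y [Y [Y [Z [W lit]]] . [Z [W lit]]] . [Z [Z [W lit]] ++ [W b]]]] ** [Y [Z [W lit]]]]

X
X ** Y
Y ** Y
Y . Z ** Y
Y . Z . Z ** Y
Z . Z . Z ** Y
W . Z . Z ** Y
lit . Z . Z ** Y
lit . W . Z ** Y
lit . lit . Z ** Y
lit . lit . Z ++ W ** Y
lit . lit . W ++ W ** Y
lit . lit . lit ++ W ** Y
lit . lit . lit ++ b ** Y
lit . lit . lit ++ b ** Z
lit . lit . lit ++ b ** W
lit . lit . lit ++ b ** lit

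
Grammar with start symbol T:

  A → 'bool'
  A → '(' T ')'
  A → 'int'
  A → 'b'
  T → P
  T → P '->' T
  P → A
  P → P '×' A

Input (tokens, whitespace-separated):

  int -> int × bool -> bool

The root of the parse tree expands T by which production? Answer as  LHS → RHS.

T → P '->' T

[T [P [A int]] -> [T [P [P [A int]] × [A bool]] -> [T [P [A bool]]]]]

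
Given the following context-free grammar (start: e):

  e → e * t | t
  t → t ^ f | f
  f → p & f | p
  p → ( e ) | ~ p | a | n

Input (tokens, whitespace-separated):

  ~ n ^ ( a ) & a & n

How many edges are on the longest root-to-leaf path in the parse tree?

[e [t [t [f [p ~ [p n]]]] ^ [f [p ( [e [t [f [p a]]]] )] & [f [p a] & [f [p n]]]]]]

8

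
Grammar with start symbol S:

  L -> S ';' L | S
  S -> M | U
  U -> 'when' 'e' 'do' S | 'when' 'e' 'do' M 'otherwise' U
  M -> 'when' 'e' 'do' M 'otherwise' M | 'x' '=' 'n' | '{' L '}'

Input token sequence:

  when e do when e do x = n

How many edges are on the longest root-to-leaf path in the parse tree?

[S [U when e do [S [U when e do [S [M x = n]]]]]]

6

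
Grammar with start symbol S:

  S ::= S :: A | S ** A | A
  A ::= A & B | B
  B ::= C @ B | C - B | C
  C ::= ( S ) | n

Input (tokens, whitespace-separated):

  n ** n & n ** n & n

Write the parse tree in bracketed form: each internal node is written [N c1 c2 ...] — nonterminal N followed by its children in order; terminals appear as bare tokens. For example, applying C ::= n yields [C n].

S
S ** A
S ** A ** A
A ** A ** A
B ** A ** A
C ** A ** A
n ** A ** A
n ** A & B ** A
n ** B & B ** A
n ** C & B ** A
n ** n & B ** A
n ** n & C ** A
n ** n & n ** A
n ** n & n ** A & B
n ** n & n ** B & B
n ** n & n ** C & B
n ** n & n ** n & B
n ** n & n ** n & C
n ** n & n ** n & n

[S [S [S [A [B [C n]]]] ** [A [A [B [C n]]] & [B [C n]]]] ** [A [A [B [C n]]] & [B [C n]]]]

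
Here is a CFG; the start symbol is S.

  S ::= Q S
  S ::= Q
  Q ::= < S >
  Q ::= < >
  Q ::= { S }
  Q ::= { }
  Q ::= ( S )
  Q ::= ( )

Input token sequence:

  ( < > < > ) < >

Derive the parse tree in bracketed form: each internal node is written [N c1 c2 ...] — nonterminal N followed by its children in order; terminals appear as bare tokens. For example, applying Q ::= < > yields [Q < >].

[S [Q ( [S [Q < >] [S [Q < >]]] )] [S [Q < >]]]

S
Q S
( S ) S
( Q S ) S
( < > S ) S
( < > Q ) S
( < > < > ) S
( < > < > ) Q
( < > < > ) < >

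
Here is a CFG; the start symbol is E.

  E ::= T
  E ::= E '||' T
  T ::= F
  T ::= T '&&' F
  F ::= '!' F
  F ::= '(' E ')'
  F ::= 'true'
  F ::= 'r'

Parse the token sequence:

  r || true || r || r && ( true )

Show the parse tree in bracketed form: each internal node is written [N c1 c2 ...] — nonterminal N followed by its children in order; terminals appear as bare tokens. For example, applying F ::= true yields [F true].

[E [E [E [E [T [F r]]] || [T [F true]]] || [T [F r]]] || [T [T [F r]] && [F ( [E [T [F true]]] )]]]

E
E || T
E || T || T
E || T || T || T
T || T || T || T
F || T || T || T
r || T || T || T
r || F || T || T
r || true || T || T
r || true || F || T
r || true || r || T
r || true || r || T && F
r || true || r || F && F
r || true || r || r && F
r || true || r || r && ( E )
r || true || r || r && ( T )
r || true || r || r && ( F )
r || true || r || r && ( true )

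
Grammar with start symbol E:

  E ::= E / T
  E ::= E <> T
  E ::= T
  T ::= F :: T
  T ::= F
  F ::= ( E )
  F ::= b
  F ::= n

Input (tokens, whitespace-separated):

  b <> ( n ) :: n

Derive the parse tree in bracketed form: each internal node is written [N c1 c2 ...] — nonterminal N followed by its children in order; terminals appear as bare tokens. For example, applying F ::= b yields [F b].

E
E <> T
T <> T
F <> T
b <> T
b <> F :: T
b <> ( E ) :: T
b <> ( T ) :: T
b <> ( F ) :: T
b <> ( n ) :: T
b <> ( n ) :: F
b <> ( n ) :: n

[E [E [T [F b]]] <> [T [F ( [E [T [F n]]] )] :: [T [F n]]]]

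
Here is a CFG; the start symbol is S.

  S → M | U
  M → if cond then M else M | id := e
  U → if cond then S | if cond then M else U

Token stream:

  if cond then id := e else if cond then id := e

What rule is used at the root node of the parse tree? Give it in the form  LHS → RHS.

S → U

[S [U if cond then [M id := e] else [U if cond then [S [M id := e]]]]]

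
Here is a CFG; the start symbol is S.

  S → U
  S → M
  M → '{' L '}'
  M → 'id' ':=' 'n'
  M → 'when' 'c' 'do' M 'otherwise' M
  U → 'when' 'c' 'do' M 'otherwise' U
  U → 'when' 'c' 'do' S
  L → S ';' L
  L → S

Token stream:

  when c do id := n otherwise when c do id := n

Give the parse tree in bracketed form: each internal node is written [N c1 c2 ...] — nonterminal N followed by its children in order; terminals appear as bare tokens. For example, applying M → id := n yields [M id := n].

S
U
when c do M otherwise U
when c do id := n otherwise U
when c do id := n otherwise when c do S
when c do id := n otherwise when c do M
when c do id := n otherwise when c do id := n

[S [U when c do [M id := n] otherwise [U when c do [S [M id := n]]]]]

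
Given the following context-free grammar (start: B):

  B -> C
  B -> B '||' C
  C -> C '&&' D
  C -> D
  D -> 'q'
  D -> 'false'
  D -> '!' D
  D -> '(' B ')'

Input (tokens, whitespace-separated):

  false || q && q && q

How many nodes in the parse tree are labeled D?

[B [B [C [D false]]] || [C [C [C [D q]] && [D q]] && [D q]]]

4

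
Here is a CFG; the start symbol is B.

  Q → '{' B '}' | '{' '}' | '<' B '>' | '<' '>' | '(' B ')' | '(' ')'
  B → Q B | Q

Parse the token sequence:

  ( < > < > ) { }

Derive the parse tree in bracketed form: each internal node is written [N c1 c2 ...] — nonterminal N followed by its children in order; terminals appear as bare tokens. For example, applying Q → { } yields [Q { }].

B
Q B
( B ) B
( Q B ) B
( < > B ) B
( < > Q ) B
( < > < > ) B
( < > < > ) Q
( < > < > ) { }

[B [Q ( [B [Q < >] [B [Q < >]]] )] [B [Q { }]]]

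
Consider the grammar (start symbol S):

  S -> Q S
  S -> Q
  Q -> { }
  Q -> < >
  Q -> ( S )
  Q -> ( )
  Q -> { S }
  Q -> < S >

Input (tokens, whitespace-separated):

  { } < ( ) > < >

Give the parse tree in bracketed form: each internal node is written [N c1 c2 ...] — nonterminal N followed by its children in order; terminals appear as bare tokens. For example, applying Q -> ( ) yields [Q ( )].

[S [Q { }] [S [Q < [S [Q ( )]] >] [S [Q < >]]]]

S
Q S
{ } S
{ } Q S
{ } < S > S
{ } < Q > S
{ } < ( ) > S
{ } < ( ) > Q
{ } < ( ) > < >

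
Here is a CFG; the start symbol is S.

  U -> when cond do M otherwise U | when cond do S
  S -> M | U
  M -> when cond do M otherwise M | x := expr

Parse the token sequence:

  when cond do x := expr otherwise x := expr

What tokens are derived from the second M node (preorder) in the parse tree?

[S [M when cond do [M x := expr] otherwise [M x := expr]]]

x := expr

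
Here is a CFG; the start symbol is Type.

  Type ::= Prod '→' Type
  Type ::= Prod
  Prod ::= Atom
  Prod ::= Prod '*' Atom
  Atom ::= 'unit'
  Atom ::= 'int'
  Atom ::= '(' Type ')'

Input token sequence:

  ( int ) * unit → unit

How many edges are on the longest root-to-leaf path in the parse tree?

7

[Type [Prod [Prod [Atom ( [Type [Prod [Atom int]]] )]] * [Atom unit]] → [Type [Prod [Atom unit]]]]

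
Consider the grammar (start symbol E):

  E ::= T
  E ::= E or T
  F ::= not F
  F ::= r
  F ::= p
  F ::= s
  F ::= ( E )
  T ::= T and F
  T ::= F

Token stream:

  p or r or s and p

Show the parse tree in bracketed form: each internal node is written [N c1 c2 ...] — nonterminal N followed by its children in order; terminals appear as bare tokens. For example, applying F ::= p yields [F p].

E
E or T
E or T or T
T or T or T
F or T or T
p or T or T
p or F or T
p or r or T
p or r or T and F
p or r or F and F
p or r or s and F
p or r or s and p

[E [E [E [T [F p]]] or [T [F r]]] or [T [T [F s]] and [F p]]]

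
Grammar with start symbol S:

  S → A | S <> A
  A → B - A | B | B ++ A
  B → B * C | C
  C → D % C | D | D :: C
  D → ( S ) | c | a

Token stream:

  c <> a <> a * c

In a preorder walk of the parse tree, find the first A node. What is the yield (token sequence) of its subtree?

[S [S [S [A [B [C [D c]]]]] <> [A [B [C [D a]]]]] <> [A [B [B [C [D a]]] * [C [D c]]]]]

c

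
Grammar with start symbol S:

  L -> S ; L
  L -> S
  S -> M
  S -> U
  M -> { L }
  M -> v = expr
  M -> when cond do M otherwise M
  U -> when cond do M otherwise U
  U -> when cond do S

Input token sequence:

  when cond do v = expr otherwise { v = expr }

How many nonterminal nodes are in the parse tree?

7

[S [M when cond do [M v = expr] otherwise [M { [L [S [M v = expr]]] }]]]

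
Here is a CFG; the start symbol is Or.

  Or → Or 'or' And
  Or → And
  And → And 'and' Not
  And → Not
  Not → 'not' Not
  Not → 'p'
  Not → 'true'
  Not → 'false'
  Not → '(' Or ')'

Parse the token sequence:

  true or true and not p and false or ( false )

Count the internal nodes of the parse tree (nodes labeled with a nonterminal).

[Or [Or [Or [And [Not true]]] or [And [And [And [Not true]] and [Not not [Not p]]] and [Not false]]] or [And [Not ( [Or [And [Not false]]] )]]]

17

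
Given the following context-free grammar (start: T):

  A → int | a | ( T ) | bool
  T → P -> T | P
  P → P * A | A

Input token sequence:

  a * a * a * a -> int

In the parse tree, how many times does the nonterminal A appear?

5

[T [P [P [P [P [A a]] * [A a]] * [A a]] * [A a]] -> [T [P [A int]]]]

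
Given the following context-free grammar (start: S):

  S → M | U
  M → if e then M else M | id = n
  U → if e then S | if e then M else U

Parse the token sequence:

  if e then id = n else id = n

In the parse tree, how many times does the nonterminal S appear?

1

[S [M if e then [M id = n] else [M id = n]]]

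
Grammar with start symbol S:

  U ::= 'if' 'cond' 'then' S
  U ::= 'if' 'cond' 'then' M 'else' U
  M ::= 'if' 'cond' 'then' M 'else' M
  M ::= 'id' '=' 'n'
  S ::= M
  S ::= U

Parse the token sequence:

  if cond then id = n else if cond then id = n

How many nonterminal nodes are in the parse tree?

[S [U if cond then [M id = n] else [U if cond then [S [M id = n]]]]]

6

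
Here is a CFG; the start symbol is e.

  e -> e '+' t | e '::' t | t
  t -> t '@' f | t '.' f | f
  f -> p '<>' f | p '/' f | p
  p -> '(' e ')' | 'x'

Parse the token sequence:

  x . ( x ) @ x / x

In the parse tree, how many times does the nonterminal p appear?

5

[e [t [t [t [f [p x]]] . [f [p ( [e [t [f [p x]]]] )]]] @ [f [p x] / [f [p x]]]]]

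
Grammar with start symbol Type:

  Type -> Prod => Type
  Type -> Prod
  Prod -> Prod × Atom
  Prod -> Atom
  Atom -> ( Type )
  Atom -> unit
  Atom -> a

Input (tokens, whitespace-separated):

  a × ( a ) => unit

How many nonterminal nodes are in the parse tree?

[Type [Prod [Prod [Atom a]] × [Atom ( [Type [Prod [Atom a]]] )]] => [Type [Prod [Atom unit]]]]

11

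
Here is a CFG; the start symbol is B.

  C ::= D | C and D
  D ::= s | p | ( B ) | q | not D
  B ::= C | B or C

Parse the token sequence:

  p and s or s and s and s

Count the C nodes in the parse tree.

[B [B [C [C [D p]] and [D s]]] or [C [C [C [D s]] and [D s]] and [D s]]]

5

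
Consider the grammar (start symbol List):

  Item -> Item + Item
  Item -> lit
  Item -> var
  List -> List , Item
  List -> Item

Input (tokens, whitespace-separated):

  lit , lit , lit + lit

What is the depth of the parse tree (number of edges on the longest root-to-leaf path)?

4

[List [List [List [Item lit]] , [Item lit]] , [Item [Item lit] + [Item lit]]]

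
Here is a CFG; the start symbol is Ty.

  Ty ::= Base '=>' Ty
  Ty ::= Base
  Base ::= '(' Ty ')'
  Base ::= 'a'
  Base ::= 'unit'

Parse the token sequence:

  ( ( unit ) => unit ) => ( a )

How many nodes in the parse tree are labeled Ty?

[Ty [Base ( [Ty [Base ( [Ty [Base unit]] )] => [Ty [Base unit]]] )] => [Ty [Base ( [Ty [Base a]] )]]]

6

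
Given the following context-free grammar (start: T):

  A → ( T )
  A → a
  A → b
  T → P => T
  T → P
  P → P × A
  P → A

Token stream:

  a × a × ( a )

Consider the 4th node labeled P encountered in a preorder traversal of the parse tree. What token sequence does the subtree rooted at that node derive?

[T [P [P [P [A a]] × [A a]] × [A ( [T [P [A a]]] )]]]

a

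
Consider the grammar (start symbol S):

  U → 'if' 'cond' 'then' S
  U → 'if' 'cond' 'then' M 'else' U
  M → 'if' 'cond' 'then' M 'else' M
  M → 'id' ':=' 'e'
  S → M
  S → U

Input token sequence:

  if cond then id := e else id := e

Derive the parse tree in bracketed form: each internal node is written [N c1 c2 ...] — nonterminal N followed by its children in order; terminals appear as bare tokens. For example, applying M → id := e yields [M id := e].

S
M
if cond then M else M
if cond then id := e else M
if cond then id := e else id := e

[S [M if cond then [M id := e] else [M id := e]]]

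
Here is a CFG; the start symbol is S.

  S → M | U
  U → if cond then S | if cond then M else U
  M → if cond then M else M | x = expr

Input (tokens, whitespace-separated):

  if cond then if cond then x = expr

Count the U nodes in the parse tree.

2

[S [U if cond then [S [U if cond then [S [M x = expr]]]]]]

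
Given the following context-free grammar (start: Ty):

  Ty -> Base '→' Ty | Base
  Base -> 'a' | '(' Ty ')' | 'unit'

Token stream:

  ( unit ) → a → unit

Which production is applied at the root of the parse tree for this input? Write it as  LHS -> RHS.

[Ty [Base ( [Ty [Base unit]] )] → [Ty [Base a] → [Ty [Base unit]]]]

Ty -> Base '→' Ty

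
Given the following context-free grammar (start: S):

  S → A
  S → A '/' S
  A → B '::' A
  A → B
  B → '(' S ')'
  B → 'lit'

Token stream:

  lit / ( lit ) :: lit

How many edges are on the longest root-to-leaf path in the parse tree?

7

[S [A [B lit]] / [S [A [B ( [S [A [B lit]]] )] :: [A [B lit]]]]]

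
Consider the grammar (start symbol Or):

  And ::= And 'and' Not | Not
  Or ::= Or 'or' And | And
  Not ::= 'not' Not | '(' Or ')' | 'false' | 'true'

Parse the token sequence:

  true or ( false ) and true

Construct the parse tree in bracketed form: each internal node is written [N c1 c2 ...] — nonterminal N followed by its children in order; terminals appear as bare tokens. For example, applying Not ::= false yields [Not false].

Or
Or or And
And or And
Not or And
true or And
true or And and Not
true or Not and Not
true or ( Or ) and Not
true or ( And ) and Not
true or ( Not ) and Not
true or ( false ) and Not
true or ( false ) and true

[Or [Or [And [Not true]]] or [And [And [Not ( [Or [And [Not false]]] )]] and [Not true]]]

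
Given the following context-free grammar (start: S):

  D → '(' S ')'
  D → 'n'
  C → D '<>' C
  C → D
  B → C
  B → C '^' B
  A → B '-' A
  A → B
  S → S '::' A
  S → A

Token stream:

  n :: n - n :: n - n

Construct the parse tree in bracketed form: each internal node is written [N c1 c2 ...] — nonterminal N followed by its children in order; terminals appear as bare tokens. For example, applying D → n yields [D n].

S
S :: A
S :: A :: A
A :: A :: A
B :: A :: A
C :: A :: A
D :: A :: A
n :: A :: A
n :: B - A :: A
n :: C - A :: A
n :: D - A :: A
n :: n - A :: A
n :: n - B :: A
n :: n - C :: A
n :: n - D :: A
n :: n - n :: A
n :: n - n :: B - A
n :: n - n :: C - A
n :: n - n :: D - A
n :: n - n :: n - A
n :: n - n :: n - B
n :: n - n :: n - C
n :: n - n :: n - D
n :: n - n :: n - n

[S [S [S [A [B [C [D n]]]]] :: [A [B [C [D n]]] - [A [B [C [D n]]]]]] :: [A [B [C [D n]]] - [A [B [C [D n]]]]]]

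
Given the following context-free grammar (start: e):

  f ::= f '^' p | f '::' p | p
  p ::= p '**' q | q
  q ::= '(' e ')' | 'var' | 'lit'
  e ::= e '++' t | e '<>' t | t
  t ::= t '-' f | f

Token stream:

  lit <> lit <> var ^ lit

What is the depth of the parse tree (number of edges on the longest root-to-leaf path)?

7

[e [e [e [t [f [p [q lit]]]]] <> [t [f [p [q lit]]]]] <> [t [f [f [p [q var]]] ^ [p [q lit]]]]]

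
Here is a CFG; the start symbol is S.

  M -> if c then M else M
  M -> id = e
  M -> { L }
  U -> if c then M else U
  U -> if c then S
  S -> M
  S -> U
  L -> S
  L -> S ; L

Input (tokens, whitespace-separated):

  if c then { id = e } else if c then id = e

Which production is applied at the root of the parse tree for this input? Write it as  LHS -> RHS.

[S [U if c then [M { [L [S [M id = e]]] }] else [U if c then [S [M id = e]]]]]

S -> U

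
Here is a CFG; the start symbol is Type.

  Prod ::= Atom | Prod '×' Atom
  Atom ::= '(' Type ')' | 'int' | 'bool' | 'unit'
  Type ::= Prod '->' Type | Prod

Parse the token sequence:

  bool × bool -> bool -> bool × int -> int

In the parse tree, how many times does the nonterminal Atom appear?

[Type [Prod [Prod [Atom bool]] × [Atom bool]] -> [Type [Prod [Atom bool]] -> [Type [Prod [Prod [Atom bool]] × [Atom int]] -> [Type [Prod [Atom int]]]]]]

6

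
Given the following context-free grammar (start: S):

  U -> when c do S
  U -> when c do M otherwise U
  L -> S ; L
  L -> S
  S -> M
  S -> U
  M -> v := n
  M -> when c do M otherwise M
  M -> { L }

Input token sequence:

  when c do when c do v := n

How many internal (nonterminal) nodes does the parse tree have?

6

[S [U when c do [S [U when c do [S [M v := n]]]]]]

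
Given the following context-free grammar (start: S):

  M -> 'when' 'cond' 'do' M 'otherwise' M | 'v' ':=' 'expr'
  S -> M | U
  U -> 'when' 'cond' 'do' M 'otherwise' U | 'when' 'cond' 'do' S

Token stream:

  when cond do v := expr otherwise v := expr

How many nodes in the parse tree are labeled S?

1

[S [M when cond do [M v := expr] otherwise [M v := expr]]]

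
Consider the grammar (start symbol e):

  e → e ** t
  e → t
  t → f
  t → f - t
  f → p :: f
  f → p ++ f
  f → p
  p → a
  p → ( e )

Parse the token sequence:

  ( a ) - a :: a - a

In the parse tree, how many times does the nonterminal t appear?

4

[e [t [f [p ( [e [t [f [p a]]]] )]] - [t [f [p a] :: [f [p a]]] - [t [f [p a]]]]]]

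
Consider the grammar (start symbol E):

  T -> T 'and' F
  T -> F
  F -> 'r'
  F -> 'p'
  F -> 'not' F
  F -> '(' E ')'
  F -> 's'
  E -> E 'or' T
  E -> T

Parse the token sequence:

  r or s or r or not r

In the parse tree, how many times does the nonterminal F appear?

[E [E [E [E [T [F r]]] or [T [F s]]] or [T [F r]]] or [T [F not [F r]]]]

5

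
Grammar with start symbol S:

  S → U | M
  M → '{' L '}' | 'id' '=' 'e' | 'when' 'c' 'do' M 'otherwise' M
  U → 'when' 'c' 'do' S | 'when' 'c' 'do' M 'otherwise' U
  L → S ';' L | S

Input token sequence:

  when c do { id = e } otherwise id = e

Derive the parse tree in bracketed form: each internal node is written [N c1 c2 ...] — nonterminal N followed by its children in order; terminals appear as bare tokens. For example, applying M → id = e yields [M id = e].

[S [M when c do [M { [L [S [M id = e]]] }] otherwise [M id = e]]]

S
M
when c do M otherwise M
when c do { L } otherwise M
when c do { S } otherwise M
when c do { M } otherwise M
when c do { id = e } otherwise M
when c do { id = e } otherwise id = e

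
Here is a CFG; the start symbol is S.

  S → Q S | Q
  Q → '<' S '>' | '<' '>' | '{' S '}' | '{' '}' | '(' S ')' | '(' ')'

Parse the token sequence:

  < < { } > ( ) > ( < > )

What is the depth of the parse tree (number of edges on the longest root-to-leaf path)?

[S [Q < [S [Q < [S [Q { }]] >] [S [Q ( )]]] >] [S [Q ( [S [Q < >]] )]]]

6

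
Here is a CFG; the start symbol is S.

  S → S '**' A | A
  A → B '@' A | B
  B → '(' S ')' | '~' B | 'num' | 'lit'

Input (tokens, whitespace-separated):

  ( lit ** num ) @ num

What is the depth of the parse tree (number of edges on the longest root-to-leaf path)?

[S [A [B ( [S [S [A [B lit]]] ** [A [B num]]] )] @ [A [B num]]]]

7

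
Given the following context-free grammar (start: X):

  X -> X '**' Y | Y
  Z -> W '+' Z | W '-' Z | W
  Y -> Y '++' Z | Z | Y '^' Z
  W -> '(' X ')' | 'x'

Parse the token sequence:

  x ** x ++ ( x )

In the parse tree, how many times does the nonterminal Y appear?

4

[X [X [Y [Z [W x]]]] ** [Y [Y [Z [W x]]] ++ [Z [W ( [X [Y [Z [W x]]]] )]]]]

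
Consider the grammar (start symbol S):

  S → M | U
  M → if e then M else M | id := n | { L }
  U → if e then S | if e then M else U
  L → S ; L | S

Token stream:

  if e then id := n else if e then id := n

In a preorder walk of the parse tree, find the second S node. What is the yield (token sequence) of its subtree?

id := n

[S [U if e then [M id := n] else [U if e then [S [M id := n]]]]]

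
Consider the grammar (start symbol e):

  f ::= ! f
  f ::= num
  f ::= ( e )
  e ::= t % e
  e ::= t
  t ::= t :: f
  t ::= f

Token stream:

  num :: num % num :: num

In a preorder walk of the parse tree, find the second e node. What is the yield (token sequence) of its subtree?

num :: num

[e [t [t [f num]] :: [f num]] % [e [t [t [f num]] :: [f num]]]]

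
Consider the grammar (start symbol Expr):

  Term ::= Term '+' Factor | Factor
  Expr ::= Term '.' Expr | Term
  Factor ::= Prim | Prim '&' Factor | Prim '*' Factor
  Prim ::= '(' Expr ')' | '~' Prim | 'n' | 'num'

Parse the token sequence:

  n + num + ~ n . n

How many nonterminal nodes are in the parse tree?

15

[Expr [Term [Term [Term [Factor [Prim n]]] + [Factor [Prim num]]] + [Factor [Prim ~ [Prim n]]]] . [Expr [Term [Factor [Prim n]]]]]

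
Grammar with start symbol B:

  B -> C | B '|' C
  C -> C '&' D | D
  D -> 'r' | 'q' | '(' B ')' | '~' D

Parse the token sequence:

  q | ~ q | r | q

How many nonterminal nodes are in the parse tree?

[B [B [B [B [C [D q]]] | [C [D ~ [D q]]]] | [C [D r]]] | [C [D q]]]

13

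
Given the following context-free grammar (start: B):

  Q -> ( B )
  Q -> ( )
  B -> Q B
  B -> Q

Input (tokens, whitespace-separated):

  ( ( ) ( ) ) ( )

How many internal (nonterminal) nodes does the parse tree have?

8

[B [Q ( [B [Q ( )] [B [Q ( )]]] )] [B [Q ( )]]]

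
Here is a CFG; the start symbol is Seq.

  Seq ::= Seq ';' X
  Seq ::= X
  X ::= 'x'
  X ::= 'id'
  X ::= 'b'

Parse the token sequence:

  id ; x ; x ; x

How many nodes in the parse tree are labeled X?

[Seq [Seq [Seq [Seq [X id]] ; [X x]] ; [X x]] ; [X x]]

4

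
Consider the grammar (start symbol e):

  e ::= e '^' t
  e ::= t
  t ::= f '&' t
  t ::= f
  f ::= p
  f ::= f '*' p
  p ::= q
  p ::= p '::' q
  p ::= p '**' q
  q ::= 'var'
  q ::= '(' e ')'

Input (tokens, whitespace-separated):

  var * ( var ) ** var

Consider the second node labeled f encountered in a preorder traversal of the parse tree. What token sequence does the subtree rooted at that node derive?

[e [t [f [f [p [q var]]] * [p [p [q ( [e [t [f [p [q var]]]]] )]] ** [q var]]]]]

var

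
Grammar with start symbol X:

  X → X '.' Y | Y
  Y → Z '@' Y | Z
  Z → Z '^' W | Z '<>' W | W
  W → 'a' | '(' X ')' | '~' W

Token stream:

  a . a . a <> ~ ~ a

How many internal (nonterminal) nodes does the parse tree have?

[X [X [X [Y [Z [W a]]]] . [Y [Z [W a]]]] . [Y [Z [Z [W a]] <> [W ~ [W ~ [W a]]]]]]

16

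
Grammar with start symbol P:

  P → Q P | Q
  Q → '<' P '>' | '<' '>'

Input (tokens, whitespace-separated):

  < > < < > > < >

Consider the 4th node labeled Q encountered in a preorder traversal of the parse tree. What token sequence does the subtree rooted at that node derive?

[P [Q < >] [P [Q < [P [Q < >]] >] [P [Q < >]]]]

< >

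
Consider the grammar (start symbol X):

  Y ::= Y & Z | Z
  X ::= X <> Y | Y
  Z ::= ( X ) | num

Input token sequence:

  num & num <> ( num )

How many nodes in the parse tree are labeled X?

3

[X [X [Y [Y [Z num]] & [Z num]]] <> [Y [Z ( [X [Y [Z num]]] )]]]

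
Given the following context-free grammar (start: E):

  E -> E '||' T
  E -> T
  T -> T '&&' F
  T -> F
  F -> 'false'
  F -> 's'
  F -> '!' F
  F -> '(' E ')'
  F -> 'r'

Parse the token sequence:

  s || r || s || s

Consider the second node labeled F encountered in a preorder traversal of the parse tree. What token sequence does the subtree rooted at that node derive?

[E [E [E [E [T [F s]]] || [T [F r]]] || [T [F s]]] || [T [F s]]]

r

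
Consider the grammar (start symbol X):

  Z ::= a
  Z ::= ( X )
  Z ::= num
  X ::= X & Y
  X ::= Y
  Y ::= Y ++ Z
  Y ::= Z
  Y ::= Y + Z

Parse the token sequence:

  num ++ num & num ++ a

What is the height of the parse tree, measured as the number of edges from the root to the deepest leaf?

[X [X [Y [Y [Z num]] ++ [Z num]]] & [Y [Y [Z num]] ++ [Z a]]]

5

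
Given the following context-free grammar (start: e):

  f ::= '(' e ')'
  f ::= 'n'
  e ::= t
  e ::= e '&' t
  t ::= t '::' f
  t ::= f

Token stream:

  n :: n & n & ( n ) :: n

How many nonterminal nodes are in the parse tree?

16

[e [e [e [t [t [f n]] :: [f n]]] & [t [f n]]] & [t [t [f ( [e [t [f n]]] )]] :: [f n]]]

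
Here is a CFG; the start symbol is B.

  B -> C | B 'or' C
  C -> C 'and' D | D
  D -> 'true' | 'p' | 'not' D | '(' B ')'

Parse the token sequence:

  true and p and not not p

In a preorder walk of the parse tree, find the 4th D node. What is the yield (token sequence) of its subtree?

[B [C [C [C [D true]] and [D p]] and [D not [D not [D p]]]]]

not p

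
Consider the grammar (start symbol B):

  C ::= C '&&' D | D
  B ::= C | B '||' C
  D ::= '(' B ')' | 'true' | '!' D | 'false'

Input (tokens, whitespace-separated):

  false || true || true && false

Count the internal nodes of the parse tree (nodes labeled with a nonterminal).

[B [B [B [C [D false]]] || [C [D true]]] || [C [C [D true]] && [D false]]]

11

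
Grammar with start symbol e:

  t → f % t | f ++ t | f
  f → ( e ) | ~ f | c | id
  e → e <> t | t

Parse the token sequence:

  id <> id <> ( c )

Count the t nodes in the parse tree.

4

[e [e [e [t [f id]]] <> [t [f id]]] <> [t [f ( [e [t [f c]]] )]]]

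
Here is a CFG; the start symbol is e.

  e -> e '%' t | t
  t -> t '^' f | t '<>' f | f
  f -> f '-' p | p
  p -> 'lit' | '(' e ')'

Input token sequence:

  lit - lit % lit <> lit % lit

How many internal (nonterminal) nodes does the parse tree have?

[e [e [e [t [f [f [p lit]] - [p lit]]]] % [t [t [f [p lit]]] <> [f [p lit]]]] % [t [f [p lit]]]]

17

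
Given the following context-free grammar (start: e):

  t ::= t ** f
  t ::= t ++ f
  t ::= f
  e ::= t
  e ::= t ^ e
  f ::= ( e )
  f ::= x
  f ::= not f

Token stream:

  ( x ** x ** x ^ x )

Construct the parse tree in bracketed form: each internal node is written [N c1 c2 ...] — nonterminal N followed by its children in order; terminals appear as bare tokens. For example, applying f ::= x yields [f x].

e
t
f
( e )
( t ^ e )
( t ** f ^ e )
( t ** f ** f ^ e )
( f ** f ** f ^ e )
( x ** f ** f ^ e )
( x ** x ** f ^ e )
( x ** x ** x ^ e )
( x ** x ** x ^ t )
( x ** x ** x ^ f )
( x ** x ** x ^ x )

[e [t [f ( [e [t [t [t [f x]] ** [f x]] ** [f x]] ^ [e [t [f x]]]] )]]]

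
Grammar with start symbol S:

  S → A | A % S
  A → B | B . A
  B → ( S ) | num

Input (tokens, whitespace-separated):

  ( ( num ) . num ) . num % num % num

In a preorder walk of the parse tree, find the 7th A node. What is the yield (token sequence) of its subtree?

num

[S [A [B ( [S [A [B ( [S [A [B num]]] )] . [A [B num]]]] )] . [A [B num]]] % [S [A [B num]] % [S [A [B num]]]]]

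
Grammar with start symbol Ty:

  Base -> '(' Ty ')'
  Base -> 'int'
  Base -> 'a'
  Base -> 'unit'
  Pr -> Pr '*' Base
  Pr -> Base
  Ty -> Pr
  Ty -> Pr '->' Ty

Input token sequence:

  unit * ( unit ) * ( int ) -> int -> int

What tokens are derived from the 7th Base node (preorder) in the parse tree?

[Ty [Pr [Pr [Pr [Base unit]] * [Base ( [Ty [Pr [Base unit]]] )]] * [Base ( [Ty [Pr [Base int]]] )]] -> [Ty [Pr [Base int]] -> [Ty [Pr [Base int]]]]]

int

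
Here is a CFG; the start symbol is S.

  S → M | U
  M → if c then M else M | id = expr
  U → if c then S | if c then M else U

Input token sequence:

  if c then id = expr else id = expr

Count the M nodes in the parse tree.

[S [M if c then [M id = expr] else [M id = expr]]]

3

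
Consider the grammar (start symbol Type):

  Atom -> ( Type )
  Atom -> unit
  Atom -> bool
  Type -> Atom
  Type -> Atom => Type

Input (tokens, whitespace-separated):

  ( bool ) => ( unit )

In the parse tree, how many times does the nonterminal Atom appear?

4

[Type [Atom ( [Type [Atom bool]] )] => [Type [Atom ( [Type [Atom unit]] )]]]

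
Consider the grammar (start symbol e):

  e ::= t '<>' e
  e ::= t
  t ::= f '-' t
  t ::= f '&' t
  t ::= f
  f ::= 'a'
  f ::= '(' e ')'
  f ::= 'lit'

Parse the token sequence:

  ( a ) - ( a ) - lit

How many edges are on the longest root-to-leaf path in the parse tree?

[e [t [f ( [e [t [f a]]] )] - [t [f ( [e [t [f a]]] )] - [t [f lit]]]]]

7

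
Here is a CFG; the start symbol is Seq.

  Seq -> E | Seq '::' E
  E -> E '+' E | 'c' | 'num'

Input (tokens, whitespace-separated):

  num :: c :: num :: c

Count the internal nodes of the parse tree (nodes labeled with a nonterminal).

8

[Seq [Seq [Seq [Seq [E num]] :: [E c]] :: [E num]] :: [E c]]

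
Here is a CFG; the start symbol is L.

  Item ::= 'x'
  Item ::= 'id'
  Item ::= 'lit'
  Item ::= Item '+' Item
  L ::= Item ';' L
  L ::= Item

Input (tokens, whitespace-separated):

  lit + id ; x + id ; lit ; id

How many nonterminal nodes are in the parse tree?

[L [Item [Item lit] + [Item id]] ; [L [Item [Item x] + [Item id]] ; [L [Item lit] ; [L [Item id]]]]]

12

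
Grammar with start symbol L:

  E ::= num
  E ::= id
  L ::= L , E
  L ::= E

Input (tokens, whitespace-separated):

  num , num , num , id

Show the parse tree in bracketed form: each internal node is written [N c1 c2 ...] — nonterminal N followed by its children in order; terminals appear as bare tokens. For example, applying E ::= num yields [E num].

[L [L [L [L [E num]] , [E num]] , [E num]] , [E id]]

L
L , E
L , E , E
L , E , E , E
E , E , E , E
num , E , E , E
num , num , E , E
num , num , num , E
num , num , num , id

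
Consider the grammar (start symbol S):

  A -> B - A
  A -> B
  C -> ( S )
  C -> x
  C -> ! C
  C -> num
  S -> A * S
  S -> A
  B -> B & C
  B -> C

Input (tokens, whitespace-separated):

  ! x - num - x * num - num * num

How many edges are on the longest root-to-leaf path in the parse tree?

6

[S [A [B [C ! [C x]]] - [A [B [C num]] - [A [B [C x]]]]] * [S [A [B [C num]] - [A [B [C num]]]] * [S [A [B [C num]]]]]]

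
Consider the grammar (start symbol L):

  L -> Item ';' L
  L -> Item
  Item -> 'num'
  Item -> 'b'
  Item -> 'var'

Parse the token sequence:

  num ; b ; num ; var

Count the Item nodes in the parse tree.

4

[L [Item num] ; [L [Item b] ; [L [Item num] ; [L [Item var]]]]]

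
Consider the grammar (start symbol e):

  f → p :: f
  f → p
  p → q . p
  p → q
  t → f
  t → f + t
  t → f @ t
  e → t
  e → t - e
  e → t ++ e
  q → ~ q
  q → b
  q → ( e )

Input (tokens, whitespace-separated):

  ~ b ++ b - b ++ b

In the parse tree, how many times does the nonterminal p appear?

4

[e [t [f [p [q ~ [q b]]]]] ++ [e [t [f [p [q b]]]] - [e [t [f [p [q b]]]] ++ [e [t [f [p [q b]]]]]]]]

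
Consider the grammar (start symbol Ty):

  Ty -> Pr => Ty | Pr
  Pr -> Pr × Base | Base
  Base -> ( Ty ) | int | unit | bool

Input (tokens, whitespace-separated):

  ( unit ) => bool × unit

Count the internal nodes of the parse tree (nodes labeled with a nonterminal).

[Ty [Pr [Base ( [Ty [Pr [Base unit]]] )]] => [Ty [Pr [Pr [Base bool]] × [Base unit]]]]

11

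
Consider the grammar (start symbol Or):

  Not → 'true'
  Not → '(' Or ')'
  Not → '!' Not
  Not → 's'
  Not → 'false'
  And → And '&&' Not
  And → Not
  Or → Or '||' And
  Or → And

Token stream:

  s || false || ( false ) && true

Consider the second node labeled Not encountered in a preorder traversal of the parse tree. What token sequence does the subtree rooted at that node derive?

[Or [Or [Or [And [Not s]]] || [And [Not false]]] || [And [And [Not ( [Or [And [Not false]]] )]] && [Not true]]]

false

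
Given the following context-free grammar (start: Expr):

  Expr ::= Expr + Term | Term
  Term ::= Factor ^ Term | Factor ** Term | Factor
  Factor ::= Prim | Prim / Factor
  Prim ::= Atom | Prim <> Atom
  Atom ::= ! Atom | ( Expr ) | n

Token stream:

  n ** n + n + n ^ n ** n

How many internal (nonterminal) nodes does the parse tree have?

[Expr [Expr [Expr [Term [Factor [Prim [Atom n]]] ** [Term [Factor [Prim [Atom n]]]]]] + [Term [Factor [Prim [Atom n]]]]] + [Term [Factor [Prim [Atom n]]] ^ [Term [Factor [Prim [Atom n]]] ** [Term [Factor [Prim [Atom n]]]]]]]

27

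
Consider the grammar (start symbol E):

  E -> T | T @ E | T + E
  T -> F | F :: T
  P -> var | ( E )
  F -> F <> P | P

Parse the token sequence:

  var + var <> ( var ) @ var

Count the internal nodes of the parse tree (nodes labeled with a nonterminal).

18

[E [T [F [P var]]] + [E [T [F [F [P var]] <> [P ( [E [T [F [P var]]]] )]]] @ [E [T [F [P var]]]]]]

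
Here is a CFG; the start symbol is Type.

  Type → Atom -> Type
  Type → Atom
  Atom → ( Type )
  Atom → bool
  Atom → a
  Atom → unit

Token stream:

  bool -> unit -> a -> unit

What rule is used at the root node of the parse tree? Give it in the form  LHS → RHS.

Type → Atom -> Type

[Type [Atom bool] -> [Type [Atom unit] -> [Type [Atom a] -> [Type [Atom unit]]]]]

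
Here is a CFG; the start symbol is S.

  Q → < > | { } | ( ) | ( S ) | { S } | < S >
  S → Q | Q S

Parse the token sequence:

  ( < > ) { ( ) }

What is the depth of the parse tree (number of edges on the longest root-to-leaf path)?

[S [Q ( [S [Q < >]] )] [S [Q { [S [Q ( )]] }]]]

5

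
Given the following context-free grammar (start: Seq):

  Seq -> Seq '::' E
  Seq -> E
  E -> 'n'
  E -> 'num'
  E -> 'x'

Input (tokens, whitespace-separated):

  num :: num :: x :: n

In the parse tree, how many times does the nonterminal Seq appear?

[Seq [Seq [Seq [Seq [E num]] :: [E num]] :: [E x]] :: [E n]]

4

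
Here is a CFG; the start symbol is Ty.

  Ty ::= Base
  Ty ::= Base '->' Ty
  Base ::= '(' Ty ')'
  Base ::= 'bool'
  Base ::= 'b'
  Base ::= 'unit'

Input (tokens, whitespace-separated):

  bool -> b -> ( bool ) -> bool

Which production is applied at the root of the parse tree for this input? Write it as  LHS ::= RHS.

[Ty [Base bool] -> [Ty [Base b] -> [Ty [Base ( [Ty [Base bool]] )] -> [Ty [Base bool]]]]]

Ty ::= Base '->' Ty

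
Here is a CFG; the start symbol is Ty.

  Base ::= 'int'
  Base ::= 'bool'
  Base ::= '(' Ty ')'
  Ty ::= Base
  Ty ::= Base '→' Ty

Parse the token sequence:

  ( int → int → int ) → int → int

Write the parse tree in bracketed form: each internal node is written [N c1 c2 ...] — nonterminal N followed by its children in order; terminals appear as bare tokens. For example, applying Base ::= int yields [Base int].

[Ty [Base ( [Ty [Base int] → [Ty [Base int] → [Ty [Base int]]]] )] → [Ty [Base int] → [Ty [Base int]]]]

Ty
Base → Ty
( Ty ) → Ty
( Base → Ty ) → Ty
( int → Ty ) → Ty
( int → Base → Ty ) → Ty
( int → int → Ty ) → Ty
( int → int → Base ) → Ty
( int → int → int ) → Ty
( int → int → int ) → Base → Ty
( int → int → int ) → int → Ty
( int → int → int ) → int → Base
( int → int → int ) → int → int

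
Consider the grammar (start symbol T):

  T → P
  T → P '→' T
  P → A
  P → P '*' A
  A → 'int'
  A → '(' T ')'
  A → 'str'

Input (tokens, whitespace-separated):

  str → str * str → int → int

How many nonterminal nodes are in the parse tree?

[T [P [A str]] → [T [P [P [A str]] * [A str]] → [T [P [A int]] → [T [P [A int]]]]]]

14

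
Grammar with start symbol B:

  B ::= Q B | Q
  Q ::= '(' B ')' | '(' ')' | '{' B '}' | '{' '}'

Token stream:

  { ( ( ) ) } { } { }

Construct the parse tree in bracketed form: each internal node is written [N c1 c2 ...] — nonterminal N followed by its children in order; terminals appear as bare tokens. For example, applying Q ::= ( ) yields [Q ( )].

B
Q B
{ B } B
{ Q } B
{ ( B ) } B
{ ( Q ) } B
{ ( ( ) ) } B
{ ( ( ) ) } Q B
{ ( ( ) ) } { } B
{ ( ( ) ) } { } Q
{ ( ( ) ) } { } { }

[B [Q { [B [Q ( [B [Q ( )]] )]] }] [B [Q { }] [B [Q { }]]]]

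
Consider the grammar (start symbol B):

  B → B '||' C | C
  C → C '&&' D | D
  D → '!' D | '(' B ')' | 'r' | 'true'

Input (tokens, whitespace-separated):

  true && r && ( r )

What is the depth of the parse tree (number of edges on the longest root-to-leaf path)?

[B [C [C [C [D true]] && [D r]] && [D ( [B [C [D r]]] )]]]

6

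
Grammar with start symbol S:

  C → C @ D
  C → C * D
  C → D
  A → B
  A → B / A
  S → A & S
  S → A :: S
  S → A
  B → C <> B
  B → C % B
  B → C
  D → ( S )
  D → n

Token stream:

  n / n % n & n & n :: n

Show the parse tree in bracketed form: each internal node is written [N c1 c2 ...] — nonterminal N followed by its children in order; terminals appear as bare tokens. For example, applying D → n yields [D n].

[S [A [B [C [D n]]] / [A [B [C [D n]] % [B [C [D n]]]]]] & [S [A [B [C [D n]]]] & [S [A [B [C [D n]]]] :: [S [A [B [C [D n]]]]]]]]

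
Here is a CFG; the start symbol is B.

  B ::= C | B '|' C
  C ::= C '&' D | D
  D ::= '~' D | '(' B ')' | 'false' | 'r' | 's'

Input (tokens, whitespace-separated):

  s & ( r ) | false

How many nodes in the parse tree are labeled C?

4

[B [B [C [C [D s]] & [D ( [B [C [D r]]] )]]] | [C [D false]]]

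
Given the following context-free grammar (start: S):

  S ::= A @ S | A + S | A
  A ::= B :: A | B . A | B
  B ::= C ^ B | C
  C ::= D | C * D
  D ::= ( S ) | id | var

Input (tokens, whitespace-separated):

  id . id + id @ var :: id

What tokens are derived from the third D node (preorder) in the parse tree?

id

[S [A [B [C [D id]]] . [A [B [C [D id]]]]] + [S [A [B [C [D id]]]] @ [S [A [B [C [D var]]] :: [A [B [C [D id]]]]]]]]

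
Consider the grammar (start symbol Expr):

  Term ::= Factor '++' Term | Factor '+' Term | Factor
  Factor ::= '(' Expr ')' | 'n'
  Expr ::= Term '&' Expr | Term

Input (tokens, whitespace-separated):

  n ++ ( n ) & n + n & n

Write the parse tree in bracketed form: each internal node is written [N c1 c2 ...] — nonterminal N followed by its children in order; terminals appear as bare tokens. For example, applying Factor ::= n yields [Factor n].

[Expr [Term [Factor n] ++ [Term [Factor ( [Expr [Term [Factor n]]] )]]] & [Expr [Term [Factor n] + [Term [Factor n]]] & [Expr [Term [Factor n]]]]]

Expr
Term & Expr
Factor ++ Term & Expr
n ++ Term & Expr
n ++ Factor & Expr
n ++ ( Expr ) & Expr
n ++ ( Term ) & Expr
n ++ ( Factor ) & Expr
n ++ ( n ) & Expr
n ++ ( n ) & Term & Expr
n ++ ( n ) & Factor + Term & Expr
n ++ ( n ) & n + Term & Expr
n ++ ( n ) & n + Factor & Expr
n ++ ( n ) & n + n & Expr
n ++ ( n ) & n + n & Term
n ++ ( n ) & n + n & Factor
n ++ ( n ) & n + n & n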